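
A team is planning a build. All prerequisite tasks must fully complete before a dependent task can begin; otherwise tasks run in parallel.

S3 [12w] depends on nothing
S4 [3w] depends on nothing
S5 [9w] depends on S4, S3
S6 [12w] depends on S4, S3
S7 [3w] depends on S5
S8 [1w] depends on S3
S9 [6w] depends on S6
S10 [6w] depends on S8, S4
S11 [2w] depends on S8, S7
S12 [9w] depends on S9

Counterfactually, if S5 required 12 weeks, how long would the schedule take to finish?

39

As given, the longest chain is S3→S6→S9→S12 = 12+12+6+9 = 39, so the finish is 39 weeks.
The longest path through S5 is only 26 weeks, so S5 has float 13.
No other chain overtakes it, so the finish is 39 weeks.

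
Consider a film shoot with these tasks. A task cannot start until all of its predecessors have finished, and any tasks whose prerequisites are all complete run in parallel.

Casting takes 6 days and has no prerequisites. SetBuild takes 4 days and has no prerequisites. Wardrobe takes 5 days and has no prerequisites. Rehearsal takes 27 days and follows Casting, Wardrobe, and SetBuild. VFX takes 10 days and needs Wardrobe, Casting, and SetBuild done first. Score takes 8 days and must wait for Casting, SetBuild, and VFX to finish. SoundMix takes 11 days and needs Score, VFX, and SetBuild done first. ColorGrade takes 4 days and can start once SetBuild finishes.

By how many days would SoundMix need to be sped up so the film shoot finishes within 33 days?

2

Current finish: 35 days; target: 33.
SoundMix is on every critical path, so each day cut from SoundMix cuts the finish by one (this holds down to a finish of 33).
Need 35 − 33 = 2 days off SoundMix → SoundMix becomes 9 days, finish becomes 33.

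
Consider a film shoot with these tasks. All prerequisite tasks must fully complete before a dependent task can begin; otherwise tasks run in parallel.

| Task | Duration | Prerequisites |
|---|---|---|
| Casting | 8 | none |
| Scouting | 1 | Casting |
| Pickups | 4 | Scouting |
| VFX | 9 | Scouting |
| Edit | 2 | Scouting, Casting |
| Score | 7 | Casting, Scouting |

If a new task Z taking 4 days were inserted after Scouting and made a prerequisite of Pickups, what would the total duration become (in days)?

Originally the film shoot takes 18 days.
With Z inserted, Pickups now waits for max(Scouting, Z).
New critical path: Casting→Scouting→VFX = 8+1+9 = 18 ⇒ 18 days.

18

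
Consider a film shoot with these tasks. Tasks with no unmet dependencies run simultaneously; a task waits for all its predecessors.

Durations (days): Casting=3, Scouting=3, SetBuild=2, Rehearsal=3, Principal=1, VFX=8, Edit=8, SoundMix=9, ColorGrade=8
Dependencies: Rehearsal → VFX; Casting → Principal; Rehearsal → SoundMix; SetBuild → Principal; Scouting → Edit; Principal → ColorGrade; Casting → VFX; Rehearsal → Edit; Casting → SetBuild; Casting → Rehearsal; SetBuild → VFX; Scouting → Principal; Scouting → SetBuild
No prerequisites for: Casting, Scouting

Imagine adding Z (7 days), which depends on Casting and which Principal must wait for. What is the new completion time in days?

19

Originally the project takes 15 days.
With Z inserted, Principal now waits for max(Casting, SetBuild, Scouting, Z).
New critical path: Casting→Z→Principal→ColorGrade = 3+7+1+8 = 19 ⇒ 19 days.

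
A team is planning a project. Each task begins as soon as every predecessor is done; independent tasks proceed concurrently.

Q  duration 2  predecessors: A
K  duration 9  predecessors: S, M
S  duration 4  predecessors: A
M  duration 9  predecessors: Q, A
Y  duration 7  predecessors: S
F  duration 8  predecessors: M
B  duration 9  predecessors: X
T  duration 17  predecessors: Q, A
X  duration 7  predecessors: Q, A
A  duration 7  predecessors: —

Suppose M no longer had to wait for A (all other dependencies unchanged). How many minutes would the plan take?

Before: longest chain A→Q→M→K = 7+2+9+9 = 27, finish 27.
Dropping A→M doesn't change M's earliest start (9); another predecessor still binds.
The longest chain is now A→Q→M→K = 7+2+9+9 = 27, so the plan takes 27 minutes.

27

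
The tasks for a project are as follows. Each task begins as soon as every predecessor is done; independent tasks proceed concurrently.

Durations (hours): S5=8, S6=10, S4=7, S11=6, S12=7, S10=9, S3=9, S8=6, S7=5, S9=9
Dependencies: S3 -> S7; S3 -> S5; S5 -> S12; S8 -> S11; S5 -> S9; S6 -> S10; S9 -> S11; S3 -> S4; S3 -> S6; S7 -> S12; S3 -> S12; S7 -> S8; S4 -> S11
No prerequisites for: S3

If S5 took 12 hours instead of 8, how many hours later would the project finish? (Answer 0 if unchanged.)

4

Baseline: S3→S5→S9→S11 = 9+8+9+6 = 32 → 32 hours.
Since S5 is critical, the +4 change carries straight to that chain (now 36 hours).
That remains the longest chain; total 36 hours.
Change in finish: 36 − 32 = +4 hours.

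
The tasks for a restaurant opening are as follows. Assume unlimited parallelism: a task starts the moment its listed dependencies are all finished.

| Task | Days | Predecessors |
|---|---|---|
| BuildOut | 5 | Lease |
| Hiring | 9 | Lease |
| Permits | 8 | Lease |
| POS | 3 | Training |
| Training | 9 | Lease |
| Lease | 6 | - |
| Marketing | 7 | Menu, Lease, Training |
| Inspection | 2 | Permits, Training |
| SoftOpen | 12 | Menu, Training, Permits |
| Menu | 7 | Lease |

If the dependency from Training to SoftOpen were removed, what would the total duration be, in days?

26

Before: longest chain Lease→Training→SoftOpen = 6+9+12 = 27, finish 27.
Without Training→SoftOpen, SoftOpen's earliest start moves from 15 to 14.
The longest chain is now Lease→Permits→SoftOpen = 6+8+12 = 26, so the plan takes 26 days.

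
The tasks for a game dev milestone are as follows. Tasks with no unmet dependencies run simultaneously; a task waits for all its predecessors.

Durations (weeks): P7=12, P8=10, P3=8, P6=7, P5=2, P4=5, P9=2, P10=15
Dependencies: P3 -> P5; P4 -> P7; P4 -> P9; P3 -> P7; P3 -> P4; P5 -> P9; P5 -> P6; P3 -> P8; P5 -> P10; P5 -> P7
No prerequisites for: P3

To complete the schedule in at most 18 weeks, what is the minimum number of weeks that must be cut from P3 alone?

7

Current finish: 25 weeks; target: 18.
P3 is on every critical path, so each week cut from P3 cuts the finish by one (this holds down to a finish of 18).
Need 25 − 18 = 7 weeks off P3 → P3 becomes 1 week, finish becomes 18.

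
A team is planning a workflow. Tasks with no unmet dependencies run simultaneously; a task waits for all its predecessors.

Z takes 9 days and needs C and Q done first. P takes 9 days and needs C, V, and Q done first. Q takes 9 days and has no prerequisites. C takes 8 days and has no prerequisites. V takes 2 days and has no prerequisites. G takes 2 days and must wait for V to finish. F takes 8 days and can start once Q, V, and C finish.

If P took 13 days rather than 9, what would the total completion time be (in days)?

22

Actual critical path: Q→P = 9+9 = 18 ⇒ 18 days.
P lies on that path, so at 13 days the path becomes 22 days.
No other chain overtakes it, so the finish is 22 days.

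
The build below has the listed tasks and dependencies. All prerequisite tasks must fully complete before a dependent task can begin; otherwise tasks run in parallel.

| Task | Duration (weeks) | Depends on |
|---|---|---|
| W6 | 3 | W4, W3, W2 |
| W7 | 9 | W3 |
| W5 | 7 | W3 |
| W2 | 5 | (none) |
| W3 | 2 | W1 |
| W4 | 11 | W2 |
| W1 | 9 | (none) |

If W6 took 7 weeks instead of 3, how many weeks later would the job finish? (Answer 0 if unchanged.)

3

Baseline: W1→W3→W7 = 9+2+9 = 20 → 20 weeks.
W6 has 1 week of float (longest path through it is 19).
Now W2→W4→W6 = 5+11+7 = 23 is longest, so the finish becomes 23 weeks.
Change in finish: 23 − 20 = +3 weeks.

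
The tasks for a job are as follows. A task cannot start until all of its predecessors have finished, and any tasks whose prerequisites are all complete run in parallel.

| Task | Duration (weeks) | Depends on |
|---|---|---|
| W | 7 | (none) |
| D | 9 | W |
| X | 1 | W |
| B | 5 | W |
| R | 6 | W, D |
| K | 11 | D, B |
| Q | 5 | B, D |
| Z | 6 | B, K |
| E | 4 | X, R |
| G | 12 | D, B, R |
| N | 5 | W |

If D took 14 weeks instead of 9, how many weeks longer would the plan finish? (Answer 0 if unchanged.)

Baseline: W→D→R→G = 7+9+6+12 = 34 → 34 weeks.
D lies on that path, so at 14 weeks the path becomes 39 weeks.
No other chain overtakes it, so the finish is 39 weeks.
Change in finish: 39 − 34 = +5 weeks.

5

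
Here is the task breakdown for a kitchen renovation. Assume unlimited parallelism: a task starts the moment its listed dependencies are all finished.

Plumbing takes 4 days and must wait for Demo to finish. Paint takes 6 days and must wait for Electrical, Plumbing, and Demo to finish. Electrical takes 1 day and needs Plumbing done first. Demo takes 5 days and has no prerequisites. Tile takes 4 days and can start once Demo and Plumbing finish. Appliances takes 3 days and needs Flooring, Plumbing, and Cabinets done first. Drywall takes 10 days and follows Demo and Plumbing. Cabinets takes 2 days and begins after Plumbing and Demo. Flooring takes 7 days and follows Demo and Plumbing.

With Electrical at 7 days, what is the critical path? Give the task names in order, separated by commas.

Demo, Plumbing, Electrical, Paint

Actual critical path: Demo→Plumbing→Drywall = 5+4+10 = 19 ⇒ 19 days.
Electrical has 3 days of float (longest path through it is 16).
Now Demo→Plumbing→Electrical→Paint = 5+4+7+6 = 22 is longest, so the finish becomes 22 days.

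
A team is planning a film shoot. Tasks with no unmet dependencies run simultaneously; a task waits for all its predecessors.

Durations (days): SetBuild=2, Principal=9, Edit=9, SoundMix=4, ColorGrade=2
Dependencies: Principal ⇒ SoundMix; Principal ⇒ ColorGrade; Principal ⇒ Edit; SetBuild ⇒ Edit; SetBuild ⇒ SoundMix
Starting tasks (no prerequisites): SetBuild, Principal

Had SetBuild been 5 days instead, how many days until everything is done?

Critical path before the change: Principal→Edit = 9+9 = 18 giving 18 days.
SetBuild has 7 days of float (longest path through it is 11).
No other chain overtakes it, so the finish is 18 days.

18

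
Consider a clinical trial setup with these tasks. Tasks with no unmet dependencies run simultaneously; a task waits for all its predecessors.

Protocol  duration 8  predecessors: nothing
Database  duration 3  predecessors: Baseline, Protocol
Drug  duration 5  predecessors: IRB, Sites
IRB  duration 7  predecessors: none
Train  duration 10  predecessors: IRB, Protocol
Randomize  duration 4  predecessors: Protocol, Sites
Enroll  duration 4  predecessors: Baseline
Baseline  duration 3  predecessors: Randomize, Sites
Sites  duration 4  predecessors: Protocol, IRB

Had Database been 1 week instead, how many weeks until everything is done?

23

Actual critical path: Protocol→Sites→Randomize→Baseline→Enroll = 8+4+4+3+4 = 23 ⇒ 23 weeks.
Database has 1 week of float (longest path through it is 22).
No other chain overtakes it, so the finish is 23 weeks.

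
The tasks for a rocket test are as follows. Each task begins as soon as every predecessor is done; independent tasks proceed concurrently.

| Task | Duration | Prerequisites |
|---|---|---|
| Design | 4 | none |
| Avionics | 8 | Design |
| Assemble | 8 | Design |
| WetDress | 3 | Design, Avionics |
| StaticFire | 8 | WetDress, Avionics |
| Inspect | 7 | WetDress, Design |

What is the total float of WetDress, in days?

The longest chain is Design→Avionics→WetDress→StaticFire = 4+8+3+8 = 23; overall finish 23 days.
WetDress finishes as early as 15 and must finish by 15.
Float = 23 − 23 = 0.

0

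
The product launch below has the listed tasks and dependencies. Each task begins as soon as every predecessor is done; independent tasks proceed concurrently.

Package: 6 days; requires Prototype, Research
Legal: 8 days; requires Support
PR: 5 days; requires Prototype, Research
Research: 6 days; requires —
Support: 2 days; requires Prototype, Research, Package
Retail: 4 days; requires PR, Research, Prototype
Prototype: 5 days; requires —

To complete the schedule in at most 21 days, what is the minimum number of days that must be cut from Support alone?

1

Current finish: 22 days; target: 21.
Support is on every critical path, so each day cut from Support cuts the finish by one (this holds down to a finish of 21).
Need 22 − 21 = 1 day off Support → Support becomes 1 day, finish becomes 21.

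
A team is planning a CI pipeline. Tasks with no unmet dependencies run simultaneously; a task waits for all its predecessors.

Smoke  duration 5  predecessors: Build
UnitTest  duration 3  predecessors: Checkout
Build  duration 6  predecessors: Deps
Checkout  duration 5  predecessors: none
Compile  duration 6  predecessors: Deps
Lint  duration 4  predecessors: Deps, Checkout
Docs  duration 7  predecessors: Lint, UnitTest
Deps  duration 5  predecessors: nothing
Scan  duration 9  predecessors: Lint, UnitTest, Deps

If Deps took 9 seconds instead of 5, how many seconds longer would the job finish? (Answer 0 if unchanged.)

4

As given, the longest chain is Deps→Lint→Scan = 5+4+9 = 18, so the finish is 18 seconds.
Deps lies on that path, so at 9 seconds the path becomes 22 seconds.
No other chain overtakes it, so the finish is 22 seconds.
Change in finish: 22 − 18 = +4 seconds.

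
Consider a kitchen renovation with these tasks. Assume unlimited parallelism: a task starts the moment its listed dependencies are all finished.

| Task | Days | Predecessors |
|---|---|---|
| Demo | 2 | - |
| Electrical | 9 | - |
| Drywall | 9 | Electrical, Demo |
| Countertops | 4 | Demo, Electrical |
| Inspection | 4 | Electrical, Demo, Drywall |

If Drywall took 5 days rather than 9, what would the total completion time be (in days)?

18

Critical path before the change: Electrical→Drywall→Inspection = 9+9+4 = 22 giving 22 days.
Drywall lies on that path, so at 5 days the path becomes 18 days.
The critical path is still Electrical→Drywall→Inspection; finish is now 18 days.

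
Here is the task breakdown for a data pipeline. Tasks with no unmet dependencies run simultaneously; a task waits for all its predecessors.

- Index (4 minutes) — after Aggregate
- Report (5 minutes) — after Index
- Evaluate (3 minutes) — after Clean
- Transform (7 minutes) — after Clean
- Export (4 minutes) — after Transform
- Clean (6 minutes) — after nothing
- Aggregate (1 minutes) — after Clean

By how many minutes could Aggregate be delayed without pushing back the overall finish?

Critical path: Clean→Transform→Export = 6+7+4 = 17, so the finish is 17 minutes.
Longest path through Aggregate: 16 minutes (earliest finish 7, latest finish 8).
Float = 17 − 16 = 1.

1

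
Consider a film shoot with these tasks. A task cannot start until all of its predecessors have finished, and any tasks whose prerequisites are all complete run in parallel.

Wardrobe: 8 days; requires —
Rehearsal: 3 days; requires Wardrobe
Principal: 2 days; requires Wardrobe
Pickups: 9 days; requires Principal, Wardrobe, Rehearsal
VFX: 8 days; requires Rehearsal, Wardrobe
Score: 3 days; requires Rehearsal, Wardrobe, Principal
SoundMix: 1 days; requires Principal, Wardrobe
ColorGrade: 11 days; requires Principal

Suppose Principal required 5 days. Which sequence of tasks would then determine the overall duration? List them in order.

As given, the longest chain is Wardrobe→Principal→ColorGrade = 8+2+11 = 21, so the finish is 21 days.
Principal lies on that path, so at 5 days the path becomes 24 days.
The critical path is still Wardrobe→Principal→ColorGrade; finish is now 24 days.

Wardrobe, Principal, ColorGrade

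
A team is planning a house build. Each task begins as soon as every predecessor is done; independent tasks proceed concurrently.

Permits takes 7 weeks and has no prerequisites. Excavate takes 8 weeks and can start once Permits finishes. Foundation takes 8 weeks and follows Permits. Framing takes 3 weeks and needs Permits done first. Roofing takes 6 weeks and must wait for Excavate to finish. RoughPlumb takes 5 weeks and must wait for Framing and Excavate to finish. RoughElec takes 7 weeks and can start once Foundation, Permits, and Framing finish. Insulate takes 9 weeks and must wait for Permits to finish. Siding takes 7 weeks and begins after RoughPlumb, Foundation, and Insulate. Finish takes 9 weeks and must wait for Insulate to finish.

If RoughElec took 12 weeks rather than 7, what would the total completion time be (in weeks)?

27

Actual critical path: Permits→Excavate→RoughPlumb→Siding = 7+8+5+7 = 27 ⇒ 27 weeks.
RoughElec has 5 weeks of float (longest path through it is 22).
The critical path is still Permits→Excavate→RoughPlumb→Siding; finish is now 27 weeks.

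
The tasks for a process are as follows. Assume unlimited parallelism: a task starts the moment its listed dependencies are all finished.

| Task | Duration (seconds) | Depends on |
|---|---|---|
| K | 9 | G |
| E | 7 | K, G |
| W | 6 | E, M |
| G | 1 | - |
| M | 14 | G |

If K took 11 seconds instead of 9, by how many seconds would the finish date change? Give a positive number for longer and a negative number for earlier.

The binding path is G→K→E→W = 1+9+7+6 = 23; finish at 23 seconds.
K is on the critical path; changing it to 11 makes that path 25 seconds.
No other chain overtakes it, so the finish is 25 seconds.
Change in finish: 25 − 23 = +2 seconds.

2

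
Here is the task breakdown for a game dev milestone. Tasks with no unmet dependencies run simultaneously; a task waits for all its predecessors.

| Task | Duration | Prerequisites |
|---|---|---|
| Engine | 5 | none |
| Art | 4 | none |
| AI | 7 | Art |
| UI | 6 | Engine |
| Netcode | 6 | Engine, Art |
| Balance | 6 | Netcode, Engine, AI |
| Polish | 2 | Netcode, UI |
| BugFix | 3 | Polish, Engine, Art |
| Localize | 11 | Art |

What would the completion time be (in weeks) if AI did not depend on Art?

With the dependency in place, Engine→Netcode→Balance = 5+6+6 = 17 sets the finish at 17 weeks.
Without Art→AI, AI's earliest start moves from 4 to 0.
The longest chain is now Engine→Netcode→Balance = 5+6+6 = 17, so the plan takes 17 weeks.

17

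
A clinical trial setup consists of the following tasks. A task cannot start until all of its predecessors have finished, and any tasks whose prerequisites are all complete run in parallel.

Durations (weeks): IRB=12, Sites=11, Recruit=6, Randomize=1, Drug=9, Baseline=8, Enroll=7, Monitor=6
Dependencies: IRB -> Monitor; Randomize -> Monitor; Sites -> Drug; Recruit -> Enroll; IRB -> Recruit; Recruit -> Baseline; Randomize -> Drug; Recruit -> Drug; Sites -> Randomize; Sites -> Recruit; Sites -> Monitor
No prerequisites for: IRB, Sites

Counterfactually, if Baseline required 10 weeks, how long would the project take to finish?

28

Actual critical path: IRB→Recruit→Drug = 12+6+9 = 27 ⇒ 27 weeks.
Baseline has 1 week of float (longest path through it is 26).
Now IRB→Recruit→Baseline = 12+6+10 = 28 is longest, so the finish becomes 28 weeks.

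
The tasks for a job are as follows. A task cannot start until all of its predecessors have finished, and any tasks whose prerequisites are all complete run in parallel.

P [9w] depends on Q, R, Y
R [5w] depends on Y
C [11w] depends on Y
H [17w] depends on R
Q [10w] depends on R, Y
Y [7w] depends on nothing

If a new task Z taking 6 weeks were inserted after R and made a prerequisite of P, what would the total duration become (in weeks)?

Originally the plan takes 31 weeks.
With Z inserted, P now waits for max(Q, R, Y, Z).
New critical path: Y→R→Q→P = 7+5+10+9 = 31 ⇒ 31 weeks.

31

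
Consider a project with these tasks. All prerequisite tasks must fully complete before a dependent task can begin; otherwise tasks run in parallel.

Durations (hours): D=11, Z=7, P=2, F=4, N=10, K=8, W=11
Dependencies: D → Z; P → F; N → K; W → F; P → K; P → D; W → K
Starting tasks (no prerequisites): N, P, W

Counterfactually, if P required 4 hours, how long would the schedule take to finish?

22

Actual critical path: P→D→Z = 2+11+7 = 20 ⇒ 20 hours.
Since P is critical, the +2 change carries straight to that chain (now 22 hours).
That remains the longest chain; total 22 hours.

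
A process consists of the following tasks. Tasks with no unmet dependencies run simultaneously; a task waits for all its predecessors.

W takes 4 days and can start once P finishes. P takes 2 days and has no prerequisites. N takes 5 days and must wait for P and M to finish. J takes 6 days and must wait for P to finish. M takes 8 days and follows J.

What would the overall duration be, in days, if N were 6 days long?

22

The binding path is P→J→M→N = 2+6+8+5 = 21; finish at 21 days.
N lies on that path, so at 6 days the path becomes 22 days.
The critical path is still P→J→M→N; finish is now 22 days.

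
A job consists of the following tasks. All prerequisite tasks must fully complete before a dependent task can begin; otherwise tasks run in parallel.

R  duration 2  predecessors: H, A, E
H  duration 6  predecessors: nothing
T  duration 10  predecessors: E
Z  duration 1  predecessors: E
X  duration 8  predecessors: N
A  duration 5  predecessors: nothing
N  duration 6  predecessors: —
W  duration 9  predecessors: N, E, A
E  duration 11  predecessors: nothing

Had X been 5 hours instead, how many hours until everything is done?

21

Baseline: E→T = 11+10 = 21 → 21 hours.
X has 7 hours of float (longest path through it is 14).
No other chain overtakes it, so the finish is 21 hours.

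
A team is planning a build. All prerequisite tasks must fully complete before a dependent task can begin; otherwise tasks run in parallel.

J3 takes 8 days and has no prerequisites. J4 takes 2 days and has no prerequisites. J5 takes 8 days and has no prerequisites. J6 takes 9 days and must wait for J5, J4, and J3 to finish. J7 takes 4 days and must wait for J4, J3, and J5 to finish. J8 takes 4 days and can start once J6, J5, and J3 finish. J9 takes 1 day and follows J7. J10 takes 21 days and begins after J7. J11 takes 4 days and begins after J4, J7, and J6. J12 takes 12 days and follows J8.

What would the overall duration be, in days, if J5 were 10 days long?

35

The binding path is J5→J6→J8→J12 = 8+9+4+12 = 33; finish at 33 days.
J5 is on the critical path; changing it to 10 makes that path 35 days.
The critical path is still J5→J6→J8→J12; finish is now 35 days.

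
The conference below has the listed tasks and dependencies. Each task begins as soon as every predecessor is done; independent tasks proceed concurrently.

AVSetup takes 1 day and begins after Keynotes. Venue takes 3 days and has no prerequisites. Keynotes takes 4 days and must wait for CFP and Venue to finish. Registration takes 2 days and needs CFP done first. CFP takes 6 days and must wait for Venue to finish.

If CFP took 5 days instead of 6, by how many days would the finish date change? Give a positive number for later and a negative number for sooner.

-1

Baseline: Venue→CFP→Keynotes→AVSetup = 3+6+4+1 = 14 → 14 days.
Since CFP is critical, the -1 change carries straight to that chain (now 13 days).
No other chain overtakes it, so the finish is 13 days.
Change in finish: 13 − 14 = -1 days.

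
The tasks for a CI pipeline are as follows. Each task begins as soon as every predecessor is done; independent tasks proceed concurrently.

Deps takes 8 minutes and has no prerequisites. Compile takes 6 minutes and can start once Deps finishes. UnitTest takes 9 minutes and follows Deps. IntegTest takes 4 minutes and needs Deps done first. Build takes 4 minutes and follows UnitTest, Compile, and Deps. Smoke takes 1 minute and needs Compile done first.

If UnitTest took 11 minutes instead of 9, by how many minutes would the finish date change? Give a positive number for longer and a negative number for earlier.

2

As given, the longest chain is Deps→UnitTest→Build = 8+9+4 = 21, so the finish is 21 minutes.
Since UnitTest is critical, the +2 change carries straight to that chain (now 23 minutes).
No other chain overtakes it, so the finish is 23 minutes.
Change in finish: 23 − 21 = +2 minutes.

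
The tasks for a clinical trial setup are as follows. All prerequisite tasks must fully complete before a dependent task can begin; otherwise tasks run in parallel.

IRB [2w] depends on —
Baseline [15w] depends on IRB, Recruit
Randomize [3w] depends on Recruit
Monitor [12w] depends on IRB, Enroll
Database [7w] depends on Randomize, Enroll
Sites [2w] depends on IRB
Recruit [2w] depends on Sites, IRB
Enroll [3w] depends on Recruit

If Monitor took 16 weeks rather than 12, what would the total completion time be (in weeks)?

Actual critical path: IRB→Sites→Recruit→Enroll→Monitor = 2+2+2+3+12 = 21 ⇒ 21 weeks.
Monitor lies on that path, so at 16 weeks the path becomes 25 weeks.
That remains the longest chain; total 25 weeks.

25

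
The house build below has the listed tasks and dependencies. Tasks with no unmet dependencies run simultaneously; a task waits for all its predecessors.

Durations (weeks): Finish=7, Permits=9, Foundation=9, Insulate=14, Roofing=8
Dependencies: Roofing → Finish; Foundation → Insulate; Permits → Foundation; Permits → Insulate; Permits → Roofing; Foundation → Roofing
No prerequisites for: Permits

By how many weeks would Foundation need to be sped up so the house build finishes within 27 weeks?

Current finish: 33 weeks; target: 27.
Foundation is on every critical path, so each week cut from Foundation cuts the finish by one (this holds down to a finish of 25).
Need 33 − 27 = 6 weeks off Foundation → Foundation becomes 3 weeks, finish becomes 27.

6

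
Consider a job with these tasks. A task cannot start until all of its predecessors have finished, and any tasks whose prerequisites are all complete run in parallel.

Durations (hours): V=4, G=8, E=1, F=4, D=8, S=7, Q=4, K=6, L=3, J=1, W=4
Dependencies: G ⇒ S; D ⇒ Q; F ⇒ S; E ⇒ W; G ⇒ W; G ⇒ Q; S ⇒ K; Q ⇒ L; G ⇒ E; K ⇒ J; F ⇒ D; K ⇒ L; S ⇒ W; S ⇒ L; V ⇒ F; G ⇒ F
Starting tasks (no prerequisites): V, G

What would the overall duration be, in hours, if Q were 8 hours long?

31

The binding path is G→F→S→K→L = 8+4+7+6+3 = 28; finish at 28 hours.
The longest path through Q is only 27 hours, so Q has float 1.
The binding chain switches to G→F→D→Q→L = 8+4+8+8+3 = 31; finish 31 hours.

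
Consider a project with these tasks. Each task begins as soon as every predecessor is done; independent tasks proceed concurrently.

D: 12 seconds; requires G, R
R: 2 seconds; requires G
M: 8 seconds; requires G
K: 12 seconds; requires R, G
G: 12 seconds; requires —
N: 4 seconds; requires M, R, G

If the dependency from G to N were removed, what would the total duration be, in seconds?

26

Original critical path: G→R→D = 12+2+12 = 26 ⇒ 26 seconds.
Dropping G→N doesn't change N's earliest start (20); another predecessor still binds.
After: G→R→D = 12+2+12 = 26 → 26 seconds.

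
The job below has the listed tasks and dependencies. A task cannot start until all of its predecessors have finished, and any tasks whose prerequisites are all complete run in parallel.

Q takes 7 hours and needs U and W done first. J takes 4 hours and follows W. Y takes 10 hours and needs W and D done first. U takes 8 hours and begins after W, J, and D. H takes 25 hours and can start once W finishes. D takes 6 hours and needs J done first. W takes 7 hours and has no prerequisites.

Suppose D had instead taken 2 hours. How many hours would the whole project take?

32

Critical path before the change: W→J→D→U→Q = 7+4+6+8+7 = 32 giving 32 hours.
D lies on that path, so at 2 hours the path becomes 28 hours.
Now W→H = 7+25 = 32 is longest, so the finish becomes 32 hours.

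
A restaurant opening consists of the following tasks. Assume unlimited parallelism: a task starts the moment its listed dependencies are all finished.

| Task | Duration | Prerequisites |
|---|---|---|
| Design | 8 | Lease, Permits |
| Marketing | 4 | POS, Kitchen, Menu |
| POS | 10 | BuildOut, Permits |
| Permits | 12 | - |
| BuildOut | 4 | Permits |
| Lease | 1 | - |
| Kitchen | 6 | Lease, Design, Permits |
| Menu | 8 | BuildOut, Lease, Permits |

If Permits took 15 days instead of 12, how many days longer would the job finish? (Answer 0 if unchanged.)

As given, the longest chain is Permits→Design→Kitchen→Marketing = 12+8+6+4 = 30, so the finish is 30 days.
Permits lies on that path, so at 15 days the path becomes 33 days.
The critical path is still Permits→Design→Kitchen→Marketing; finish is now 33 days.
Change in finish: 33 − 30 = +3 days.

3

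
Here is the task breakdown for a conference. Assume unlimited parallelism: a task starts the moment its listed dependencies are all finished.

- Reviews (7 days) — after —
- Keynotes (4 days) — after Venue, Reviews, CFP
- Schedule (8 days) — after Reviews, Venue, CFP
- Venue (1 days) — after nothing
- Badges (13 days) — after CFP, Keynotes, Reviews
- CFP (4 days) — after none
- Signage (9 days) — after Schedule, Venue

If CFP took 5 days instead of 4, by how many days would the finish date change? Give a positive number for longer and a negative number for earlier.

Actual critical path: Reviews→Schedule→Signage = 7+8+9 = 24 ⇒ 24 days.
CFP has 3 days of float (longest path through it is 21).
The critical path is still Reviews→Schedule→Signage; finish is now 24 days.
Change in finish: 24 − 24 = +0 days.

0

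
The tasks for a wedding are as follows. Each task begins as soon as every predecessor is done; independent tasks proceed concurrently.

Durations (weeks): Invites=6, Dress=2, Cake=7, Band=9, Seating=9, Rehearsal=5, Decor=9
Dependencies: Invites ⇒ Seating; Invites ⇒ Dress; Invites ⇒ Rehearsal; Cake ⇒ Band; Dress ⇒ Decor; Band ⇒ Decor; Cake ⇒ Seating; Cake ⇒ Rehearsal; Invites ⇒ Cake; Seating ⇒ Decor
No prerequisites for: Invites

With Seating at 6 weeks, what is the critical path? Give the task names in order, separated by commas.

Invites, Cake, Band, Decor

As given, the longest chain is Invites→Cake→Seating→Decor = 6+7+9+9 = 31, so the finish is 31 weeks.
Seating is on the critical path; changing it to 6 makes that path 28 weeks.
The binding chain switches to Invites→Cake→Band→Decor = 6+7+9+9 = 31; finish 31 weeks.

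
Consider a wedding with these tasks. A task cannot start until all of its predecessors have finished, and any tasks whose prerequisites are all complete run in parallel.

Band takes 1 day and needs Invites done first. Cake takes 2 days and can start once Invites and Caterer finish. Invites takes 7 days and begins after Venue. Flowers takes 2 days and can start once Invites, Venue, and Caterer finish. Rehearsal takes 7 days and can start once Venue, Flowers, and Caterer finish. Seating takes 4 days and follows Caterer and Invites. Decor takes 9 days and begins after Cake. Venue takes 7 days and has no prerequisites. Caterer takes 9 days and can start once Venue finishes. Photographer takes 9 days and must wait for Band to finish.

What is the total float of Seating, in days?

7

The longest chain is Venue→Caterer→Cake→Decor = 7+9+2+9 = 27; overall finish 27 days.
Longest path through Seating: 20 days (earliest finish 20, latest finish 27).
Slack of Seating = 23 − 16 = 7 days.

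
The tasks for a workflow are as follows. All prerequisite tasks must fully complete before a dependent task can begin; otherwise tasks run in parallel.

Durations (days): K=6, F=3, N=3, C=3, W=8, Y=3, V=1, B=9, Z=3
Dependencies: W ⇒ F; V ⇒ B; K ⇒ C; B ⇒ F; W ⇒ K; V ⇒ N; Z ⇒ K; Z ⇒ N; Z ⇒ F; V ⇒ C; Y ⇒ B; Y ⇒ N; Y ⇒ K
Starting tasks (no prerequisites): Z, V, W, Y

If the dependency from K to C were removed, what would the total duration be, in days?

Before: longest chain W→K→C = 8+6+3 = 17, finish 17.
Without K→C, C's earliest start moves from 14 to 1.
After: Y→B→F = 3+9+3 = 15 → 15 days.

15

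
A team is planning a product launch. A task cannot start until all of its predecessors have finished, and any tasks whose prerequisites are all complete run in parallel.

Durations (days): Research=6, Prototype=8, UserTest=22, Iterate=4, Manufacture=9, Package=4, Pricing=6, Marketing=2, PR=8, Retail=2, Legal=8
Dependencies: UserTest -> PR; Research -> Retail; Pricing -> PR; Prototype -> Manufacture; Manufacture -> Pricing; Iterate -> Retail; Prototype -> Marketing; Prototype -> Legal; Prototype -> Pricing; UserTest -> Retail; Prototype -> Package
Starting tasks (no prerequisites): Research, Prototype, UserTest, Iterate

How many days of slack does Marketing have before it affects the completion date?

Critical path: Prototype→Manufacture→Pricing→PR = 8+9+6+8 = 31, so the finish is 31 days.
The longest chain containing Marketing totals 10 days.
Float = 31 − 10 = 21.

21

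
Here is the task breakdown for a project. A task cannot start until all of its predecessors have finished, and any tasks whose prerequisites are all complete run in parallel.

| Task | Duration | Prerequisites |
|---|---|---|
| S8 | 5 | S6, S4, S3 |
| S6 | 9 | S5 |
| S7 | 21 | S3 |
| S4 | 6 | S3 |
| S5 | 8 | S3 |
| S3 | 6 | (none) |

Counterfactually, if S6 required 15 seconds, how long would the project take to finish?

Actual critical path: S3→S5→S6→S8 = 6+8+9+5 = 28 ⇒ 28 seconds.
Since S6 is critical, the +6 change carries straight to that chain (now 34 seconds).
That remains the longest chain; total 34 seconds.

34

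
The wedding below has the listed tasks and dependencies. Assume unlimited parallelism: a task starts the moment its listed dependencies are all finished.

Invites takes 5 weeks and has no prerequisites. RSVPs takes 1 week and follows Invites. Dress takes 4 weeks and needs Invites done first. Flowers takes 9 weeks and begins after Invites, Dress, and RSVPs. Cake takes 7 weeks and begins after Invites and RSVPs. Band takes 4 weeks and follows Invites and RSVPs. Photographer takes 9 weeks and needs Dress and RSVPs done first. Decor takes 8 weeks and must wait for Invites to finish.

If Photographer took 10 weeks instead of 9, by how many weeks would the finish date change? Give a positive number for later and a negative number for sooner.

Baseline: Invites→Dress→Photographer = 5+4+9 = 18 → 18 weeks.
Photographer lies on that path, so at 10 weeks the path becomes 19 weeks.
The critical path is still Invites→Dress→Photographer; finish is now 19 weeks.
Change in finish: 19 − 18 = +1 weeks.

1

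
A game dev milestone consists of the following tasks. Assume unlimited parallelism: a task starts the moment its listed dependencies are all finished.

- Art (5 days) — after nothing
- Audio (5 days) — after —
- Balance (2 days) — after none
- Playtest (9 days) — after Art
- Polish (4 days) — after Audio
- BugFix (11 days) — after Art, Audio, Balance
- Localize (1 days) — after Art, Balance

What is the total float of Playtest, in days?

Art→BugFix = 5+11 = 16 sets the makespan at 16 days.
Playtest finishes as early as 14 and must finish by 16.
So Playtest can slip 16 − 14 = 2 days.

2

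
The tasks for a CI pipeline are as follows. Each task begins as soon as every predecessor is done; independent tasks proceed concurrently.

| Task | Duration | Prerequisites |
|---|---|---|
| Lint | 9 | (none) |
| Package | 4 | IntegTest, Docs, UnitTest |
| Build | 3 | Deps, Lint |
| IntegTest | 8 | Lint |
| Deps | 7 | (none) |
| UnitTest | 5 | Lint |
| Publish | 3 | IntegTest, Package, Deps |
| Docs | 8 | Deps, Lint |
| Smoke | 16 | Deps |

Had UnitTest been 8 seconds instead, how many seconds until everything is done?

24

As given, the longest chain is Lint→IntegTest→Package→Publish = 9+8+4+3 = 24, so the finish is 24 seconds.
UnitTest is off the critical path — its longest chain is 21 seconds, giving 3 of slack.
New critical path: Lint→UnitTest→Package→Publish = 9+8+4+3 = 24 ⇒ 24 seconds.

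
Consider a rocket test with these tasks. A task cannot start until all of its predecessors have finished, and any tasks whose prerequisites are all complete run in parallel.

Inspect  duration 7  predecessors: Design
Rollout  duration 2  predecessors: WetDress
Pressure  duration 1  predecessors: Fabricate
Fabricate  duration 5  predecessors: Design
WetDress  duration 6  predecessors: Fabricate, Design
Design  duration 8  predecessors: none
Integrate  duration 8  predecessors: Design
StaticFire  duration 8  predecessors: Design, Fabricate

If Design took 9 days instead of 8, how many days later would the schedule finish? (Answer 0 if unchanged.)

Critical path before the change: Design→Fabricate→WetDress→Rollout = 8+5+6+2 = 21 giving 21 days.
Design lies on that path, so at 9 days the path becomes 22 days.
That remains the longest chain; total 22 days.
Change in finish: 22 − 21 = +1 days.

1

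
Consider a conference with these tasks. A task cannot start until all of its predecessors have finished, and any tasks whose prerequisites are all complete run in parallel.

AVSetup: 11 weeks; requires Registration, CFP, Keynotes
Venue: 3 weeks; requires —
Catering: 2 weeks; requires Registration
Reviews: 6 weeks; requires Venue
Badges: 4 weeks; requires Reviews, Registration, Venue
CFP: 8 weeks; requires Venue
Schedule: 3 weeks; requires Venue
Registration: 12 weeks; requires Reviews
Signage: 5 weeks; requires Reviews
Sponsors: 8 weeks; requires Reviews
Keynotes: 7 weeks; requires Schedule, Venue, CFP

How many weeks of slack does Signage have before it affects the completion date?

18

Venue→Reviews→Registration→AVSetup = 3+6+12+11 = 32 sets the makespan at 32 weeks.
Signage finishes as early as 14 and must finish by 32.
Float = 32 − 14 = 18.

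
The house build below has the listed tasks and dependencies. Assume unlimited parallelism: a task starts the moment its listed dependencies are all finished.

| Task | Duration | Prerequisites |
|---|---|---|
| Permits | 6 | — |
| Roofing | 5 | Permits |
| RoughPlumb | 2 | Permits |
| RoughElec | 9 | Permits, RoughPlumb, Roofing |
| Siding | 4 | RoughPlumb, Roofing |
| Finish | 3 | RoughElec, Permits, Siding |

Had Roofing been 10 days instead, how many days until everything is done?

28

As given, the longest chain is Permits→Roofing→RoughElec→Finish = 6+5+9+3 = 23, so the finish is 23 days.
Roofing is on the critical path; changing it to 10 makes that path 28 days.
That remains the longest chain; total 28 days.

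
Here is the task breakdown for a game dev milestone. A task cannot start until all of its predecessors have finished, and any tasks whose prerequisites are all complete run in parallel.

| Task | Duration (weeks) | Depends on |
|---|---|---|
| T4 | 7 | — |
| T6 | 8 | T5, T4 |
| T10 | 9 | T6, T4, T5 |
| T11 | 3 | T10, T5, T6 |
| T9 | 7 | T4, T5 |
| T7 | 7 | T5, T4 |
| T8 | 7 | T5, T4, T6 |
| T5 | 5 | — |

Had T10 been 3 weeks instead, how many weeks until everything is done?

Baseline: T4→T6→T10→T11 = 7+8+9+3 = 27 → 27 weeks.
T10 lies on that path, so at 3 weeks the path becomes 21 weeks.
New critical path: T4→T6→T8 = 7+8+7 = 22 ⇒ 22 weeks.

22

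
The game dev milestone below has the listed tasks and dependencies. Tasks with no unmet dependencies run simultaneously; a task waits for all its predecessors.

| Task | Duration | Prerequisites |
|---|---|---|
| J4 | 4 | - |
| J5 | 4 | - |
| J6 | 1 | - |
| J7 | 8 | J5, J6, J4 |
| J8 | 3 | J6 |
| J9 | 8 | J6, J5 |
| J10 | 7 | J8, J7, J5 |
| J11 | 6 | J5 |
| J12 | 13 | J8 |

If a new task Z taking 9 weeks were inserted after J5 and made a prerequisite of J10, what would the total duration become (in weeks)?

Originally the project takes 19 weeks.
With Z inserted, J10 now waits for max(J8, J7, J5, Z).
New critical path: J5→Z→J10 = 4+9+7 = 20 ⇒ 20 weeks.

20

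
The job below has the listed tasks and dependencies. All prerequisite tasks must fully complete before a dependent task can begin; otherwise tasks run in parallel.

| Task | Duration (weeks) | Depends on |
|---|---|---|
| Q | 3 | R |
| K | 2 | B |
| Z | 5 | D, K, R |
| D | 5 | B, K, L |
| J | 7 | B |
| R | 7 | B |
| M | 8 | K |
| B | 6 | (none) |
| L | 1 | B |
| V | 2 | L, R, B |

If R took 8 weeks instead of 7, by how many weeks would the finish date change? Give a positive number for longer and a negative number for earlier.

1

Critical path before the change: B→R→Z = 6+7+5 = 18 giving 18 weeks.
R is on the critical path; changing it to 8 makes that path 19 weeks.
The critical path is still B→R→Z; finish is now 19 weeks.
Change in finish: 19 − 18 = +1 weeks.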